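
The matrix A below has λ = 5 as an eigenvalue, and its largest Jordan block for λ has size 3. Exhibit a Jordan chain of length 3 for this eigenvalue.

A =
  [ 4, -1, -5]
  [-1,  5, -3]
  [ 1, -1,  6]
A Jordan chain for λ = 5 of length 3:
v_1 = (-3, -2, 1)ᵀ
v_2 = (-1, -1, 1)ᵀ
v_3 = (1, 0, 0)ᵀ

Let N = A − (5)·I. We want v_3 with N^3 v_3 = 0 but N^2 v_3 ≠ 0; then v_{j-1} := N · v_j for j = 3, …, 2.

Pick v_3 = (1, 0, 0)ᵀ.
Then v_2 = N · v_3 = (-1, -1, 1)ᵀ.
Then v_1 = N · v_2 = (-3, -2, 1)ᵀ.

Sanity check: (A − (5)·I) v_1 = (0, 0, 0)ᵀ = 0. ✓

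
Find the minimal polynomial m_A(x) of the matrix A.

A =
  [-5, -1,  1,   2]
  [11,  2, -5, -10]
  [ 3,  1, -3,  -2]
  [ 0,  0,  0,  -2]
x^3 + 6*x^2 + 12*x + 8

The characteristic polynomial is χ_A(x) = (x + 2)^4, so the eigenvalues are known. The minimal polynomial is
  m_A(x) = Π_λ (x − λ)^{k_λ}
where k_λ is the size of the *largest* Jordan block for λ (equivalently, the smallest k with (A − λI)^k v = 0 for every generalised eigenvector v of λ).

  λ = -2: largest Jordan block has size 3, contributing (x + 2)^3

So m_A(x) = (x + 2)^3 = x^3 + 6*x^2 + 12*x + 8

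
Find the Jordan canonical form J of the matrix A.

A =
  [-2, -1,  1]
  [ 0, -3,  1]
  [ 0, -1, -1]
J_2(-2) ⊕ J_1(-2)

The characteristic polynomial is
  det(x·I − A) = x^3 + 6*x^2 + 12*x + 8 = (x + 2)^3

Eigenvalues and multiplicities (the geometric multiplicity of λ is n − rank(A − λI), which equals the number of Jordan blocks for λ):
  λ = -2: algebraic multiplicity = 3, geometric multiplicity = 2

Determining the block sizes for each eigenvalue:
  λ = -2: 2 blocks summing to 3 forces exactly one block of size 2 and the rest size 1 → block sizes [2, 1]

Assembling the blocks gives a Jordan form
J =
  [-2,  1,  0]
  [ 0, -2,  0]
  [ 0,  0, -2]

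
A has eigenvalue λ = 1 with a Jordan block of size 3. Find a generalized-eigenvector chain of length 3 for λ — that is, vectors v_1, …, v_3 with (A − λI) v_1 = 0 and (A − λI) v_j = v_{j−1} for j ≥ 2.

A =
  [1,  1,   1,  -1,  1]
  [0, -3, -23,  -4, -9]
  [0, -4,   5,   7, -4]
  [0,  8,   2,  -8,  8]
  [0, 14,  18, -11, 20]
A Jordan chain for λ = 1 of length 3:
v_1 = (-1, 0, 0, 0, 0)ᵀ
v_2 = (0, 3, -2, 4, 2)ᵀ
v_3 = (0, 3, -1, 2, 0)ᵀ

Let N = A − (1)·I. We want v_3 with N^3 v_3 = 0 but N^2 v_3 ≠ 0; then v_{j-1} := N · v_j for j = 3, …, 2.

Pick v_3 = (0, 3, -1, 2, 0)ᵀ.
Then v_2 = N · v_3 = (0, 3, -2, 4, 2)ᵀ.
Then v_1 = N · v_2 = (-1, 0, 0, 0, 0)ᵀ.

Sanity check: (A − (1)·I) v_1 = (0, 0, 0, 0, 0)ᵀ = 0. ✓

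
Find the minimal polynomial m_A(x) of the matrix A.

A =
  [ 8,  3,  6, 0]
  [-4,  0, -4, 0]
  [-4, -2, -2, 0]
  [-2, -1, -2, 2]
x^2 - 4*x + 4

The characteristic polynomial is χ_A(x) = (x - 2)^4, so the eigenvalues are known. The minimal polynomial is
  m_A(x) = Π_λ (x − λ)^{k_λ}
where k_λ is the size of the *largest* Jordan block for λ (equivalently, the smallest k with (A − λI)^k v = 0 for every generalised eigenvector v of λ).

  λ = 2: largest Jordan block has size 2, contributing (x − 2)^2

So m_A(x) = (x - 2)^2 = x^2 - 4*x + 4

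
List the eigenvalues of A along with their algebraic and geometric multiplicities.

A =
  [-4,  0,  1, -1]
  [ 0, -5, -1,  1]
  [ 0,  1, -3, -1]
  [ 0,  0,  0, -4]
λ = -4: alg = 4, geom = 2

Step 1 — factor the characteristic polynomial to read off the algebraic multiplicities:
  χ_A(x) = (x + 4)^4

Step 2 — compute geometric multiplicities via the rank-nullity identity g(λ) = n − rank(A − λI):
  rank(A − (-4)·I) = 2, so dim ker(A − (-4)·I) = n − 2 = 2

Summary:
  λ = -4: algebraic multiplicity = 4, geometric multiplicity = 2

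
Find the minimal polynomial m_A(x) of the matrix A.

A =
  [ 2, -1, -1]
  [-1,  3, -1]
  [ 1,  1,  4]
x^3 - 9*x^2 + 27*x - 27

The characteristic polynomial is χ_A(x) = (x - 3)^3, so the eigenvalues are known. The minimal polynomial is
  m_A(x) = Π_λ (x − λ)^{k_λ}
where k_λ is the size of the *largest* Jordan block for λ (equivalently, the smallest k with (A − λI)^k v = 0 for every generalised eigenvector v of λ).

  λ = 3: largest Jordan block has size 3, contributing (x − 3)^3

So m_A(x) = (x - 3)^3 = x^3 - 9*x^2 + 27*x - 27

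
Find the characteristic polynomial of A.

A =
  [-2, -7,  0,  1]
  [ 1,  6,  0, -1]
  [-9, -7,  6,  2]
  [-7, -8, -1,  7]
x^4 - 17*x^3 + 90*x^2 - 108*x - 216

Expanding det(x·I − A) (e.g. by cofactor expansion or by noting that A is similar to its Jordan form J, which has the same characteristic polynomial as A) gives
  χ_A(x) = x^4 - 17*x^3 + 90*x^2 - 108*x - 216
which factors as (x - 6)^3*(x + 1). The eigenvalues (with algebraic multiplicities) are λ = -1 with multiplicity 1, λ = 6 with multiplicity 3.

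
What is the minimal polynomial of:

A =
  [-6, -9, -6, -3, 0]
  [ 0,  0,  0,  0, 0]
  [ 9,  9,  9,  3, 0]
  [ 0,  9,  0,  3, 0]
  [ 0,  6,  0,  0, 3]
x^2 - 3*x

The characteristic polynomial is χ_A(x) = x^2*(x - 3)^3, so the eigenvalues are known. The minimal polynomial is
  m_A(x) = Π_λ (x − λ)^{k_λ}
where k_λ is the size of the *largest* Jordan block for λ (equivalently, the smallest k with (A − λI)^k v = 0 for every generalised eigenvector v of λ).

  λ = 0: largest Jordan block has size 1, contributing (x − 0)
  λ = 3: largest Jordan block has size 1, contributing (x − 3)

So m_A(x) = x*(x - 3) = x^2 - 3*x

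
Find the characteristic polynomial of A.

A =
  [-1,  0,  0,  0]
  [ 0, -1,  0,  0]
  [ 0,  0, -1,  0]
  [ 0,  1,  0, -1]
x^4 + 4*x^3 + 6*x^2 + 4*x + 1

Expanding det(x·I − A) (e.g. by cofactor expansion or by noting that A is similar to its Jordan form J, which has the same characteristic polynomial as A) gives
  χ_A(x) = x^4 + 4*x^3 + 6*x^2 + 4*x + 1
which factors as (x + 1)^4. The eigenvalues (with algebraic multiplicities) are λ = -1 with multiplicity 4.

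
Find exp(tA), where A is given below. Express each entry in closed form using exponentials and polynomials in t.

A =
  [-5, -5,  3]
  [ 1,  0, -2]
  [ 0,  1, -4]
e^{tA} =
  [-t^2*exp(-3*t)/2 - 2*t*exp(-3*t) + exp(-3*t), -t^2*exp(-3*t) - 5*t*exp(-3*t), t^2*exp(-3*t)/2 + 3*t*exp(-3*t)]
  [t^2*exp(-3*t)/2 + t*exp(-3*t), t^2*exp(-3*t) + 3*t*exp(-3*t) + exp(-3*t), -t^2*exp(-3*t)/2 - 2*t*exp(-3*t)]
  [t^2*exp(-3*t)/2, t^2*exp(-3*t) + t*exp(-3*t), -t^2*exp(-3*t)/2 - t*exp(-3*t) + exp(-3*t)]

Strategy: write A = P · J · P⁻¹ where J is a Jordan canonical form, so e^{tA} = P · e^{tJ} · P⁻¹, and e^{tJ} can be computed block-by-block.

A has Jordan form
J =
  [-3,  1,  0]
  [ 0, -3,  1]
  [ 0,  0, -3]
(up to reordering of blocks).

Per-block formulas:
  For a 3×3 Jordan block J_3(-3): exp(t · J_3(-3)) = e^(-3t)·(I + t·N + (t^2/2)·N^2), where N is the 3×3 nilpotent shift.

After assembling e^{tJ} and conjugating by P, we get:

e^{tA} =
  [-t^2*exp(-3*t)/2 - 2*t*exp(-3*t) + exp(-3*t), -t^2*exp(-3*t) - 5*t*exp(-3*t), t^2*exp(-3*t)/2 + 3*t*exp(-3*t)]
  [t^2*exp(-3*t)/2 + t*exp(-3*t), t^2*exp(-3*t) + 3*t*exp(-3*t) + exp(-3*t), -t^2*exp(-3*t)/2 - 2*t*exp(-3*t)]
  [t^2*exp(-3*t)/2, t^2*exp(-3*t) + t*exp(-3*t), -t^2*exp(-3*t)/2 - t*exp(-3*t) + exp(-3*t)]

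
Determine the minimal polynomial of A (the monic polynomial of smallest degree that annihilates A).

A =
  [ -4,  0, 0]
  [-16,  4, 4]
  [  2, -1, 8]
x^3 - 8*x^2 - 12*x + 144

The characteristic polynomial is χ_A(x) = (x - 6)^2*(x + 4), so the eigenvalues are known. The minimal polynomial is
  m_A(x) = Π_λ (x − λ)^{k_λ}
where k_λ is the size of the *largest* Jordan block for λ (equivalently, the smallest k with (A − λI)^k v = 0 for every generalised eigenvector v of λ).

  λ = -4: largest Jordan block has size 1, contributing (x + 4)
  λ = 6: largest Jordan block has size 2, contributing (x − 6)^2

So m_A(x) = (x - 6)^2*(x + 4) = x^3 - 8*x^2 - 12*x + 144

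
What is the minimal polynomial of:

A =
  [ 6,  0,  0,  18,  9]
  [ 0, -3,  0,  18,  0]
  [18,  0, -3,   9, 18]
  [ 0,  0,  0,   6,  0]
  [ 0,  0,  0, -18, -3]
x^2 - 3*x - 18

The characteristic polynomial is χ_A(x) = (x - 6)^2*(x + 3)^3, so the eigenvalues are known. The minimal polynomial is
  m_A(x) = Π_λ (x − λ)^{k_λ}
where k_λ is the size of the *largest* Jordan block for λ (equivalently, the smallest k with (A − λI)^k v = 0 for every generalised eigenvector v of λ).

  λ = -3: largest Jordan block has size 1, contributing (x + 3)
  λ = 6: largest Jordan block has size 1, contributing (x − 6)

So m_A(x) = (x - 6)*(x + 3) = x^2 - 3*x - 18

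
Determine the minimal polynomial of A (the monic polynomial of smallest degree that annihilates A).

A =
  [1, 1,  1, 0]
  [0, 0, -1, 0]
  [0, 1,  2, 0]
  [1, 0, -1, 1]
x^2 - 2*x + 1

The characteristic polynomial is χ_A(x) = (x - 1)^4, so the eigenvalues are known. The minimal polynomial is
  m_A(x) = Π_λ (x − λ)^{k_λ}
where k_λ is the size of the *largest* Jordan block for λ (equivalently, the smallest k with (A − λI)^k v = 0 for every generalised eigenvector v of λ).

  λ = 1: largest Jordan block has size 2, contributing (x − 1)^2

So m_A(x) = (x - 1)^2 = x^2 - 2*x + 1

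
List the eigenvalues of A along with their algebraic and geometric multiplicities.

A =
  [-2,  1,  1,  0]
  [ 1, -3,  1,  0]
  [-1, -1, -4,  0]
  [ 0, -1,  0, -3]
λ = -3: alg = 4, geom = 2

Step 1 — factor the characteristic polynomial to read off the algebraic multiplicities:
  χ_A(x) = (x + 3)^4

Step 2 — compute geometric multiplicities via the rank-nullity identity g(λ) = n − rank(A − λI):
  rank(A − (-3)·I) = 2, so dim ker(A − (-3)·I) = n − 2 = 2

Summary:
  λ = -3: algebraic multiplicity = 4, geometric multiplicity = 2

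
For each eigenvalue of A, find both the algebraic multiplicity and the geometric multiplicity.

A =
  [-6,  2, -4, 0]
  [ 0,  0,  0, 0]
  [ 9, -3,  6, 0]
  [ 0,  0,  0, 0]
λ = 0: alg = 4, geom = 3

Step 1 — factor the characteristic polynomial to read off the algebraic multiplicities:
  χ_A(x) = x^4

Step 2 — compute geometric multiplicities via the rank-nullity identity g(λ) = n − rank(A − λI):
  rank(A − (0)·I) = 1, so dim ker(A − (0)·I) = n − 1 = 3

Summary:
  λ = 0: algebraic multiplicity = 4, geometric multiplicity = 3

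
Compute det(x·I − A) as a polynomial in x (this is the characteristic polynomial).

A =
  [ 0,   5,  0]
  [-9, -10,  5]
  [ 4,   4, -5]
x^3 + 15*x^2 + 75*x + 125

Expanding det(x·I − A) (e.g. by cofactor expansion or by noting that A is similar to its Jordan form J, which has the same characteristic polynomial as A) gives
  χ_A(x) = x^3 + 15*x^2 + 75*x + 125
which factors as (x + 5)^3. The eigenvalues (with algebraic multiplicities) are λ = -5 with multiplicity 3.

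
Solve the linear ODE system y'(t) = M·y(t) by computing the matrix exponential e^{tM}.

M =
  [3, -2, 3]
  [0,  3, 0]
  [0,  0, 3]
e^{tM} =
  [exp(3*t), -2*t*exp(3*t), 3*t*exp(3*t)]
  [0, exp(3*t), 0]
  [0, 0, exp(3*t)]

Strategy: write M = P · J · P⁻¹ where J is a Jordan canonical form, so e^{tM} = P · e^{tJ} · P⁻¹, and e^{tJ} can be computed block-by-block.

M has Jordan form
J =
  [3, 1, 0]
  [0, 3, 0]
  [0, 0, 3]
(up to reordering of blocks).

Per-block formulas:
  For a 1×1 block at λ = 3: exp(t · [3]) = [e^(3t)].
  For a 2×2 Jordan block J_2(3): exp(t · J_2(3)) = e^(3t)·(I + t·N), where N is the 2×2 nilpotent shift.

After assembling e^{tJ} and conjugating by P, we get:

e^{tM} =
  [exp(3*t), -2*t*exp(3*t), 3*t*exp(3*t)]
  [0, exp(3*t), 0]
  [0, 0, exp(3*t)]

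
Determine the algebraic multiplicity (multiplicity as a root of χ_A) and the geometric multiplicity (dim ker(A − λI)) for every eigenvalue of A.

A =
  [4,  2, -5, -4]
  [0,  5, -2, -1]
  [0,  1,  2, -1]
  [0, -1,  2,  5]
λ = 4: alg = 4, geom = 2

Step 1 — factor the characteristic polynomial to read off the algebraic multiplicities:
  χ_A(x) = (x - 4)^4

Step 2 — compute geometric multiplicities via the rank-nullity identity g(λ) = n − rank(A − λI):
  rank(A − (4)·I) = 2, so dim ker(A − (4)·I) = n − 2 = 2

Summary:
  λ = 4: algebraic multiplicity = 4, geometric multiplicity = 2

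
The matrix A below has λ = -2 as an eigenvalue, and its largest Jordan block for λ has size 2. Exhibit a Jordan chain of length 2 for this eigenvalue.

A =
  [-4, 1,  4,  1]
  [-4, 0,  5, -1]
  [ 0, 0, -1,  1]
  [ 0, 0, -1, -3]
A Jordan chain for λ = -2 of length 2:
v_1 = (-2, -4, 0, 0)ᵀ
v_2 = (1, 0, 0, 0)ᵀ

Let N = A − (-2)·I. We want v_2 with N^2 v_2 = 0 but N^1 v_2 ≠ 0; then v_{j-1} := N · v_j for j = 2, …, 2.

Pick v_2 = (1, 0, 0, 0)ᵀ.
Then v_1 = N · v_2 = (-2, -4, 0, 0)ᵀ.

Sanity check: (A − (-2)·I) v_1 = (0, 0, 0, 0)ᵀ = 0. ✓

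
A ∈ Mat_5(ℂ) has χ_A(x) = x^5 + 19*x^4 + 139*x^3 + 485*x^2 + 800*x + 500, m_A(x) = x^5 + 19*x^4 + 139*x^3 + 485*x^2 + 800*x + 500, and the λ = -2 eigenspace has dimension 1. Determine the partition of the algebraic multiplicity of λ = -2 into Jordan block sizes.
Block sizes for λ = -2: [2]

Step 1 — from the characteristic polynomial, algebraic multiplicity of λ = -2 is 2. From dim ker(A − (-2)·I) = 1, there are exactly 1 Jordan blocks for λ = -2.
Step 2 — from the minimal polynomial, the factor (x + 2)^2 tells us the largest block for λ = -2 has size 2.
Step 3 — with total size 2, 1 blocks, and largest block 2, the block sizes (in nonincreasing order) are [2].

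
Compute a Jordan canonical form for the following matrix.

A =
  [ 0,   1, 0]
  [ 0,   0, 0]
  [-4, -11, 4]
J_2(0) ⊕ J_1(4)

The characteristic polynomial is
  det(x·I − A) = x^3 - 4*x^2 = x^2*(x - 4)

Eigenvalues and multiplicities (the geometric multiplicity of λ is n − rank(A − λI), which equals the number of Jordan blocks for λ):
  λ = 0: algebraic multiplicity = 2, geometric multiplicity = 1
  λ = 4: algebraic multiplicity = 1, geometric multiplicity = 1

Determining the block sizes for each eigenvalue:
  λ = 0: one block (gm = 1), so the single block has size am = 2 → block sizes [2]
  λ = 4: one block (gm = 1), so the single block has size am = 1 → block sizes [1]

Assembling the blocks gives a Jordan form
J =
  [0, 1, 0]
  [0, 0, 0]
  [0, 0, 4]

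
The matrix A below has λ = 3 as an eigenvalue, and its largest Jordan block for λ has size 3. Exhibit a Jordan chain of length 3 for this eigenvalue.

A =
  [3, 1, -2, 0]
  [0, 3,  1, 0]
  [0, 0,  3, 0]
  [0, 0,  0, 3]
A Jordan chain for λ = 3 of length 3:
v_1 = (1, 0, 0, 0)ᵀ
v_2 = (-2, 1, 0, 0)ᵀ
v_3 = (0, 0, 1, 0)ᵀ

Let N = A − (3)·I. We want v_3 with N^3 v_3 = 0 but N^2 v_3 ≠ 0; then v_{j-1} := N · v_j for j = 3, …, 2.

Pick v_3 = (0, 0, 1, 0)ᵀ.
Then v_2 = N · v_3 = (-2, 1, 0, 0)ᵀ.
Then v_1 = N · v_2 = (1, 0, 0, 0)ᵀ.

Sanity check: (A − (3)·I) v_1 = (0, 0, 0, 0)ᵀ = 0. ✓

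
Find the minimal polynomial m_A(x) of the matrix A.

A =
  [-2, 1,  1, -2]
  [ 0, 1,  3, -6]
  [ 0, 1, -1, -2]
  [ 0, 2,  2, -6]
x^2 + 4*x + 4

The characteristic polynomial is χ_A(x) = (x + 2)^4, so the eigenvalues are known. The minimal polynomial is
  m_A(x) = Π_λ (x − λ)^{k_λ}
where k_λ is the size of the *largest* Jordan block for λ (equivalently, the smallest k with (A − λI)^k v = 0 for every generalised eigenvector v of λ).

  λ = -2: largest Jordan block has size 2, contributing (x + 2)^2

So m_A(x) = (x + 2)^2 = x^2 + 4*x + 4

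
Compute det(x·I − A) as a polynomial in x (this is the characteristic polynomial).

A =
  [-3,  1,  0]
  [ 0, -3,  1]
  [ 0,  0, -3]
x^3 + 9*x^2 + 27*x + 27

Expanding det(x·I − A) (e.g. by cofactor expansion or by noting that A is similar to its Jordan form J, which has the same characteristic polynomial as A) gives
  χ_A(x) = x^3 + 9*x^2 + 27*x + 27
which factors as (x + 3)^3. The eigenvalues (with algebraic multiplicities) are λ = -3 with multiplicity 3.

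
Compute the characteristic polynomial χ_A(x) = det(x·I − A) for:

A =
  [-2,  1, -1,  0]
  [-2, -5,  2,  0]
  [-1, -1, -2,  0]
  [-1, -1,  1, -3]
x^4 + 12*x^3 + 54*x^2 + 108*x + 81

Expanding det(x·I − A) (e.g. by cofactor expansion or by noting that A is similar to its Jordan form J, which has the same characteristic polynomial as A) gives
  χ_A(x) = x^4 + 12*x^3 + 54*x^2 + 108*x + 81
which factors as (x + 3)^4. The eigenvalues (with algebraic multiplicities) are λ = -3 with multiplicity 4.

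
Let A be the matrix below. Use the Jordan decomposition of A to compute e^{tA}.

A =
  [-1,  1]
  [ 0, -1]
e^{tA} =
  [exp(-t), t*exp(-t)]
  [0, exp(-t)]

Strategy: write A = P · J · P⁻¹ where J is a Jordan canonical form, so e^{tA} = P · e^{tJ} · P⁻¹, and e^{tJ} can be computed block-by-block.

A has Jordan form
J =
  [-1,  1]
  [ 0, -1]
(up to reordering of blocks).

Per-block formulas:
  For a 2×2 Jordan block J_2(-1): exp(t · J_2(-1)) = e^(-1t)·(I + t·N), where N is the 2×2 nilpotent shift.

After assembling e^{tJ} and conjugating by P, we get:

e^{tA} =
  [exp(-t), t*exp(-t)]
  [0, exp(-t)]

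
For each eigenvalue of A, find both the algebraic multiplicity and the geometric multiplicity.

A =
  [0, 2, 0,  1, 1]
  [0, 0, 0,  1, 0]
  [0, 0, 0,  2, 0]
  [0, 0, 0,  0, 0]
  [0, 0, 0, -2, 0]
λ = 0: alg = 5, geom = 3

Step 1 — factor the characteristic polynomial to read off the algebraic multiplicities:
  χ_A(x) = x^5

Step 2 — compute geometric multiplicities via the rank-nullity identity g(λ) = n − rank(A − λI):
  rank(A − (0)·I) = 2, so dim ker(A − (0)·I) = n − 2 = 3

Summary:
  λ = 0: algebraic multiplicity = 5, geometric multiplicity = 3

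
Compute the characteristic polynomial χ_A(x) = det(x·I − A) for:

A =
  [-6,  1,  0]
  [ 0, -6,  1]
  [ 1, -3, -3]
x^3 + 15*x^2 + 75*x + 125

Expanding det(x·I − A) (e.g. by cofactor expansion or by noting that A is similar to its Jordan form J, which has the same characteristic polynomial as A) gives
  χ_A(x) = x^3 + 15*x^2 + 75*x + 125
which factors as (x + 5)^3. The eigenvalues (with algebraic multiplicities) are λ = -5 with multiplicity 3.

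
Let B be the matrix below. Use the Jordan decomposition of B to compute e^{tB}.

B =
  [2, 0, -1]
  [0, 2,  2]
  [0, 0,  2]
e^{tB} =
  [exp(2*t), 0, -t*exp(2*t)]
  [0, exp(2*t), 2*t*exp(2*t)]
  [0, 0, exp(2*t)]

Strategy: write B = P · J · P⁻¹ where J is a Jordan canonical form, so e^{tB} = P · e^{tJ} · P⁻¹, and e^{tJ} can be computed block-by-block.

B has Jordan form
J =
  [2, 1, 0]
  [0, 2, 0]
  [0, 0, 2]
(up to reordering of blocks).

Per-block formulas:
  For a 1×1 block at λ = 2: exp(t · [2]) = [e^(2t)].
  For a 2×2 Jordan block J_2(2): exp(t · J_2(2)) = e^(2t)·(I + t·N), where N is the 2×2 nilpotent shift.

After assembling e^{tJ} and conjugating by P, we get:

e^{tB} =
  [exp(2*t), 0, -t*exp(2*t)]
  [0, exp(2*t), 2*t*exp(2*t)]
  [0, 0, exp(2*t)]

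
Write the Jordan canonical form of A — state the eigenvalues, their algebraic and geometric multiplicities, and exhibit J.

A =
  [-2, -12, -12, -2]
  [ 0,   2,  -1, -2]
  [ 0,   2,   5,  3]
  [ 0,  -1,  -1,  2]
J_1(-2) ⊕ J_3(3)

The characteristic polynomial is
  det(x·I − A) = x^4 - 7*x^3 + 9*x^2 + 27*x - 54 = (x - 3)^3*(x + 2)

Eigenvalues and multiplicities (the geometric multiplicity of λ is n − rank(A − λI), which equals the number of Jordan blocks for λ):
  λ = -2: algebraic multiplicity = 1, geometric multiplicity = 1
  λ = 3: algebraic multiplicity = 3, geometric multiplicity = 1

Determining the block sizes for each eigenvalue:
  λ = -2: one block (gm = 1), so the single block has size am = 1 → block sizes [1]
  λ = 3: one block (gm = 1), so the single block has size am = 3 → block sizes [3]

Assembling the blocks gives a Jordan form
J =
  [-2, 0, 0, 0]
  [ 0, 3, 1, 0]
  [ 0, 0, 3, 1]
  [ 0, 0, 0, 3]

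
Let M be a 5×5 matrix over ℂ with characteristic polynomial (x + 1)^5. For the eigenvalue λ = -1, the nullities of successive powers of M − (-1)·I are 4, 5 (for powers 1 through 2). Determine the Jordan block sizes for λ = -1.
Block sizes for λ = -1: [2, 1, 1, 1]

From the dimensions of kernels of powers, the number of Jordan blocks of size at least j is d_j − d_{j−1} where d_j = dim ker(N^j) (with d_0 = 0). Computing the differences gives [4, 1].
The number of blocks of size exactly k is (#blocks of size ≥ k) − (#blocks of size ≥ k + 1), so the partition is: 3 block(s) of size 1, 1 block(s) of size 2.
In nonincreasing order the block sizes are [2, 1, 1, 1].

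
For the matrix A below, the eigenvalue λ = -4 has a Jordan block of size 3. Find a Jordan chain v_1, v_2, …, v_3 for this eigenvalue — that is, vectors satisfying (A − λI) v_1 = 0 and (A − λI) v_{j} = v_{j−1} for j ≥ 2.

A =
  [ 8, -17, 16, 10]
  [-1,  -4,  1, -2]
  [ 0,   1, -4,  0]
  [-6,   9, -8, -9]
A Jordan chain for λ = -4 of length 3:
v_1 = (3, 0, -1, -2)ᵀ
v_2 = (-5, -1, 1, 3)ᵀ
v_3 = (1, 1, 0, 0)ᵀ

Let N = A − (-4)·I. We want v_3 with N^3 v_3 = 0 but N^2 v_3 ≠ 0; then v_{j-1} := N · v_j for j = 3, …, 2.

Pick v_3 = (1, 1, 0, 0)ᵀ.
Then v_2 = N · v_3 = (-5, -1, 1, 3)ᵀ.
Then v_1 = N · v_2 = (3, 0, -1, -2)ᵀ.

Sanity check: (A − (-4)·I) v_1 = (0, 0, 0, 0)ᵀ = 0. ✓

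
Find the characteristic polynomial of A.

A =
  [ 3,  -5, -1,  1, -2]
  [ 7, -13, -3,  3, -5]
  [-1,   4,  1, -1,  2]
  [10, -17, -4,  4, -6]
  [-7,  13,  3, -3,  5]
x^5

Expanding det(x·I − A) (e.g. by cofactor expansion or by noting that A is similar to its Jordan form J, which has the same characteristic polynomial as A) gives
  χ_A(x) = x^5
which factors as x^5. The eigenvalues (with algebraic multiplicities) are λ = 0 with multiplicity 5.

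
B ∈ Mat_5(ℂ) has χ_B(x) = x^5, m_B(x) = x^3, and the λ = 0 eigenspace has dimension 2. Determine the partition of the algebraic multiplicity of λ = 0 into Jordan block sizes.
Block sizes for λ = 0: [3, 2]

Step 1 — from the characteristic polynomial, algebraic multiplicity of λ = 0 is 5. From dim ker(B − (0)·I) = 2, there are exactly 2 Jordan blocks for λ = 0.
Step 2 — from the minimal polynomial, the factor (x − 0)^3 tells us the largest block for λ = 0 has size 3.
Step 3 — with total size 5, 2 blocks, and largest block 3, the block sizes (in nonincreasing order) are [3, 2].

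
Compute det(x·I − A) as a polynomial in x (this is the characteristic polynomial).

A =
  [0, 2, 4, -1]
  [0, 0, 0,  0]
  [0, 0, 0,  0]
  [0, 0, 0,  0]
x^4

Expanding det(x·I − A) (e.g. by cofactor expansion or by noting that A is similar to its Jordan form J, which has the same characteristic polynomial as A) gives
  χ_A(x) = x^4
which factors as x^4. The eigenvalues (with algebraic multiplicities) are λ = 0 with multiplicity 4.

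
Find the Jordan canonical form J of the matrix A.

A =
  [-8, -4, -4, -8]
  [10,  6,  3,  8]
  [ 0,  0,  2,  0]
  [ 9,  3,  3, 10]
J_3(2) ⊕ J_1(4)

The characteristic polynomial is
  det(x·I − A) = x^4 - 10*x^3 + 36*x^2 - 56*x + 32 = (x - 4)*(x - 2)^3

Eigenvalues and multiplicities (the geometric multiplicity of λ is n − rank(A − λI), which equals the number of Jordan blocks for λ):
  λ = 2: algebraic multiplicity = 3, geometric multiplicity = 1
  λ = 4: algebraic multiplicity = 1, geometric multiplicity = 1

Determining the block sizes for each eigenvalue:
  λ = 2: one block (gm = 1), so the single block has size am = 3 → block sizes [3]
  λ = 4: one block (gm = 1), so the single block has size am = 1 → block sizes [1]

Assembling the blocks gives a Jordan form
J =
  [2, 1, 0, 0]
  [0, 2, 1, 0]
  [0, 0, 2, 0]
  [0, 0, 0, 4]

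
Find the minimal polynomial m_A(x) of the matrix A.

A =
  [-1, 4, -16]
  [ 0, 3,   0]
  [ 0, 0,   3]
x^2 - 2*x - 3

The characteristic polynomial is χ_A(x) = (x - 3)^2*(x + 1), so the eigenvalues are known. The minimal polynomial is
  m_A(x) = Π_λ (x − λ)^{k_λ}
where k_λ is the size of the *largest* Jordan block for λ (equivalently, the smallest k with (A − λI)^k v = 0 for every generalised eigenvector v of λ).

  λ = -1: largest Jordan block has size 1, contributing (x + 1)
  λ = 3: largest Jordan block has size 1, contributing (x − 3)

So m_A(x) = (x - 3)*(x + 1) = x^2 - 2*x - 3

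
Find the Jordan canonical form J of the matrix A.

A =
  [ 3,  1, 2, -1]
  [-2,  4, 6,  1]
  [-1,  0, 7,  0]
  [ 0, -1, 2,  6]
J_3(5) ⊕ J_1(5)

The characteristic polynomial is
  det(x·I − A) = x^4 - 20*x^3 + 150*x^2 - 500*x + 625 = (x - 5)^4

Eigenvalues and multiplicities (the geometric multiplicity of λ is n − rank(A − λI), which equals the number of Jordan blocks for λ):
  λ = 5: algebraic multiplicity = 4, geometric multiplicity = 2

Determining the block sizes for each eigenvalue:
  λ = 5: with am = 4 and gm = 2, the partition is not yet determined (e.g. several partitions of 4 into 2 parts exist). Let N = A − (5)·I. Computing rank(N^1) = 2, rank(N^2) = 1, rank(N^3) = 0; the number of blocks of size ≥ j is rank(N^{j−1}) − rank(N^j), giving [2, 1, 1]. So we have 1 block(s) of size 3, 1 block(s) of size 1 → block sizes [3, 1]

Assembling the blocks gives a Jordan form
J =
  [5, 1, 0, 0]
  [0, 5, 1, 0]
  [0, 0, 5, 0]
  [0, 0, 0, 5]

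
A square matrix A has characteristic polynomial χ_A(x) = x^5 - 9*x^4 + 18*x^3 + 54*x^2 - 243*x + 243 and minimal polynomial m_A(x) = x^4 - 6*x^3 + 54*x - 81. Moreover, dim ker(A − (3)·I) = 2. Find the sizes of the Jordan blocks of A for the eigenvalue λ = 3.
Block sizes for λ = 3: [3, 1]

Step 1 — from the characteristic polynomial, algebraic multiplicity of λ = 3 is 4. From dim ker(A − (3)·I) = 2, there are exactly 2 Jordan blocks for λ = 3.
Step 2 — from the minimal polynomial, the factor (x − 3)^3 tells us the largest block for λ = 3 has size 3.
Step 3 — with total size 4, 2 blocks, and largest block 3, the block sizes (in nonincreasing order) are [3, 1].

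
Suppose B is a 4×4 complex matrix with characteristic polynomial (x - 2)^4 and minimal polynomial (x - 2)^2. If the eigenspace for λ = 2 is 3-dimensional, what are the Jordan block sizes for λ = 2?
Block sizes for λ = 2: [2, 1, 1]

Step 1 — from the characteristic polynomial, algebraic multiplicity of λ = 2 is 4. From dim ker(B − (2)·I) = 3, there are exactly 3 Jordan blocks for λ = 2.
Step 2 — from the minimal polynomial, the factor (x − 2)^2 tells us the largest block for λ = 2 has size 2.
Step 3 — with total size 4, 3 blocks, and largest block 2, the block sizes (in nonincreasing order) are [2, 1, 1].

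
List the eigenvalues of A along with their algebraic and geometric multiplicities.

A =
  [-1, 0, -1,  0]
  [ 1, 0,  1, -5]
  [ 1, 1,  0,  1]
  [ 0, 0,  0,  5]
λ = -1: alg = 1, geom = 1; λ = 0: alg = 2, geom = 1; λ = 5: alg = 1, geom = 1

Step 1 — factor the characteristic polynomial to read off the algebraic multiplicities:
  χ_A(x) = x^2*(x - 5)*(x + 1)

Step 2 — compute geometric multiplicities via the rank-nullity identity g(λ) = n − rank(A − λI):
  rank(A − (-1)·I) = 3, so dim ker(A − (-1)·I) = n − 3 = 1
  rank(A − (0)·I) = 3, so dim ker(A − (0)·I) = n − 3 = 1
  rank(A − (5)·I) = 3, so dim ker(A − (5)·I) = n − 3 = 1

Summary:
  λ = -1: algebraic multiplicity = 1, geometric multiplicity = 1
  λ = 0: algebraic multiplicity = 2, geometric multiplicity = 1
  λ = 5: algebraic multiplicity = 1, geometric multiplicity = 1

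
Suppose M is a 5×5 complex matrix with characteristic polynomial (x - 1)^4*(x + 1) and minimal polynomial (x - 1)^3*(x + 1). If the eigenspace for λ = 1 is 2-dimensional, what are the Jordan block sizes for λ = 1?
Block sizes for λ = 1: [3, 1]

Step 1 — from the characteristic polynomial, algebraic multiplicity of λ = 1 is 4. From dim ker(M − (1)·I) = 2, there are exactly 2 Jordan blocks for λ = 1.
Step 2 — from the minimal polynomial, the factor (x − 1)^3 tells us the largest block for λ = 1 has size 3.
Step 3 — with total size 4, 2 blocks, and largest block 3, the block sizes (in nonincreasing order) are [3, 1].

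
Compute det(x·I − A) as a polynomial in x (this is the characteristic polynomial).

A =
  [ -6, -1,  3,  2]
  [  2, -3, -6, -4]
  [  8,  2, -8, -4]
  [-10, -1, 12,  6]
x^4 + 11*x^3 + 42*x^2 + 68*x + 40

Expanding det(x·I − A) (e.g. by cofactor expansion or by noting that A is similar to its Jordan form J, which has the same characteristic polynomial as A) gives
  χ_A(x) = x^4 + 11*x^3 + 42*x^2 + 68*x + 40
which factors as (x + 2)^3*(x + 5). The eigenvalues (with algebraic multiplicities) are λ = -5 with multiplicity 1, λ = -2 with multiplicity 3.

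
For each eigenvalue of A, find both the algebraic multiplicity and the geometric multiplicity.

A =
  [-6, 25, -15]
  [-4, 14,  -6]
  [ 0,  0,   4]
λ = 4: alg = 3, geom = 2

Step 1 — factor the characteristic polynomial to read off the algebraic multiplicities:
  χ_A(x) = (x - 4)^3

Step 2 — compute geometric multiplicities via the rank-nullity identity g(λ) = n − rank(A − λI):
  rank(A − (4)·I) = 1, so dim ker(A − (4)·I) = n − 1 = 2

Summary:
  λ = 4: algebraic multiplicity = 3, geometric multiplicity = 2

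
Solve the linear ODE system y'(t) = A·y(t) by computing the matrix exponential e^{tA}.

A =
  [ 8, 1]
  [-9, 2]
e^{tA} =
  [3*t*exp(5*t) + exp(5*t), t*exp(5*t)]
  [-9*t*exp(5*t), -3*t*exp(5*t) + exp(5*t)]

Strategy: write A = P · J · P⁻¹ where J is a Jordan canonical form, so e^{tA} = P · e^{tJ} · P⁻¹, and e^{tJ} can be computed block-by-block.

A has Jordan form
J =
  [5, 1]
  [0, 5]
(up to reordering of blocks).

Per-block formulas:
  For a 2×2 Jordan block J_2(5): exp(t · J_2(5)) = e^(5t)·(I + t·N), where N is the 2×2 nilpotent shift.

After assembling e^{tJ} and conjugating by P, we get:

e^{tA} =
  [3*t*exp(5*t) + exp(5*t), t*exp(5*t)]
  [-9*t*exp(5*t), -3*t*exp(5*t) + exp(5*t)]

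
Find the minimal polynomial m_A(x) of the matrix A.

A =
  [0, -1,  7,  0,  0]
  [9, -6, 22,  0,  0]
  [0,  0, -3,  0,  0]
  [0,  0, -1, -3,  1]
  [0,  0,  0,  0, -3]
x^3 + 9*x^2 + 27*x + 27

The characteristic polynomial is χ_A(x) = (x + 3)^5, so the eigenvalues are known. The minimal polynomial is
  m_A(x) = Π_λ (x − λ)^{k_λ}
where k_λ is the size of the *largest* Jordan block for λ (equivalently, the smallest k with (A − λI)^k v = 0 for every generalised eigenvector v of λ).

  λ = -3: largest Jordan block has size 3, contributing (x + 3)^3

So m_A(x) = (x + 3)^3 = x^3 + 9*x^2 + 27*x + 27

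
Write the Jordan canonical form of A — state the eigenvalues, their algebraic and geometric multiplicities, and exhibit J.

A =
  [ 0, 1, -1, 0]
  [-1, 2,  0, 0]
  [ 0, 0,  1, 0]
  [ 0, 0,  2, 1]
J_3(1) ⊕ J_1(1)

The characteristic polynomial is
  det(x·I − A) = x^4 - 4*x^3 + 6*x^2 - 4*x + 1 = (x - 1)^4

Eigenvalues and multiplicities (the geometric multiplicity of λ is n − rank(A − λI), which equals the number of Jordan blocks for λ):
  λ = 1: algebraic multiplicity = 4, geometric multiplicity = 2

Determining the block sizes for each eigenvalue:
  λ = 1: with am = 4 and gm = 2, the partition is not yet determined (e.g. several partitions of 4 into 2 parts exist). Let N = A − (1)·I. Computing rank(N^1) = 2, rank(N^2) = 1, rank(N^3) = 0; the number of blocks of size ≥ j is rank(N^{j−1}) − rank(N^j), giving [2, 1, 1]. So we have 1 block(s) of size 3, 1 block(s) of size 1 → block sizes [3, 1]

Assembling the blocks gives a Jordan form
J =
  [1, 1, 0, 0]
  [0, 1, 1, 0]
  [0, 0, 1, 0]
  [0, 0, 0, 1]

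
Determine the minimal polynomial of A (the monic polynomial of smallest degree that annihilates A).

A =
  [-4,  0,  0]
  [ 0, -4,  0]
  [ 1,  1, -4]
x^2 + 8*x + 16

The characteristic polynomial is χ_A(x) = (x + 4)^3, so the eigenvalues are known. The minimal polynomial is
  m_A(x) = Π_λ (x − λ)^{k_λ}
where k_λ is the size of the *largest* Jordan block for λ (equivalently, the smallest k with (A − λI)^k v = 0 for every generalised eigenvector v of λ).

  λ = -4: largest Jordan block has size 2, contributing (x + 4)^2

So m_A(x) = (x + 4)^2 = x^2 + 8*x + 16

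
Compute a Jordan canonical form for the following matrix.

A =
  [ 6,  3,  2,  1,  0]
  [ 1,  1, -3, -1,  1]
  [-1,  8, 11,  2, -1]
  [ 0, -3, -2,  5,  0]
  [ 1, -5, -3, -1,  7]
J_3(6) ⊕ J_1(6) ⊕ J_1(6)

The characteristic polynomial is
  det(x·I − A) = x^5 - 30*x^4 + 360*x^3 - 2160*x^2 + 6480*x - 7776 = (x - 6)^5

Eigenvalues and multiplicities (the geometric multiplicity of λ is n − rank(A − λI), which equals the number of Jordan blocks for λ):
  λ = 6: algebraic multiplicity = 5, geometric multiplicity = 3

Determining the block sizes for each eigenvalue:
  λ = 6: with am = 5 and gm = 3, the partition is not yet determined (e.g. several partitions of 5 into 3 parts exist). Let N = A − (6)·I. Computing rank(N^1) = 2, rank(N^2) = 1, rank(N^3) = 0; the number of blocks of size ≥ j is rank(N^{j−1}) − rank(N^j), giving [3, 1, 1]. So we have 1 block(s) of size 3, 2 block(s) of size 1 → block sizes [3, 1, 1]

Assembling the blocks gives a Jordan form
J =
  [6, 1, 0, 0, 0]
  [0, 6, 1, 0, 0]
  [0, 0, 6, 0, 0]
  [0, 0, 0, 6, 0]
  [0, 0, 0, 0, 6]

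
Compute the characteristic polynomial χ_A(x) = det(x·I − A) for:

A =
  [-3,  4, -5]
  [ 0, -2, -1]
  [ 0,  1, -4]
x^3 + 9*x^2 + 27*x + 27

Expanding det(x·I − A) (e.g. by cofactor expansion or by noting that A is similar to its Jordan form J, which has the same characteristic polynomial as A) gives
  χ_A(x) = x^3 + 9*x^2 + 27*x + 27
which factors as (x + 3)^3. The eigenvalues (with algebraic multiplicities) are λ = -3 with multiplicity 3.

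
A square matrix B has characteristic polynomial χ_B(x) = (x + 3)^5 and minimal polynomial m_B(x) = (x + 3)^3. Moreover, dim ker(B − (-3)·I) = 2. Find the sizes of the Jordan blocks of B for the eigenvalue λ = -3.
Block sizes for λ = -3: [3, 2]

Step 1 — from the characteristic polynomial, algebraic multiplicity of λ = -3 is 5. From dim ker(B − (-3)·I) = 2, there are exactly 2 Jordan blocks for λ = -3.
Step 2 — from the minimal polynomial, the factor (x + 3)^3 tells us the largest block for λ = -3 has size 3.
Step 3 — with total size 5, 2 blocks, and largest block 3, the block sizes (in nonincreasing order) are [3, 2].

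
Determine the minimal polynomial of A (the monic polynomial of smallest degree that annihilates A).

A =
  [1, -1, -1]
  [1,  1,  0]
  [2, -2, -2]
x^3

The characteristic polynomial is χ_A(x) = x^3, so the eigenvalues are known. The minimal polynomial is
  m_A(x) = Π_λ (x − λ)^{k_λ}
where k_λ is the size of the *largest* Jordan block for λ (equivalently, the smallest k with (A − λI)^k v = 0 for every generalised eigenvector v of λ).

  λ = 0: largest Jordan block has size 3, contributing (x − 0)^3

So m_A(x) = x^3 = x^3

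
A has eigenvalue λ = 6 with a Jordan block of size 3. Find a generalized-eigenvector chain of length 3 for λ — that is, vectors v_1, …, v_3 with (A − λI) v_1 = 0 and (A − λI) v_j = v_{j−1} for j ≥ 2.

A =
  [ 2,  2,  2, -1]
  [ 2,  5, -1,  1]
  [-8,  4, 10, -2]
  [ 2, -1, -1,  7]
A Jordan chain for λ = 6 of length 3:
v_1 = (2, 0, 4, 0)ᵀ
v_2 = (-4, 2, -8, 2)ᵀ
v_3 = (1, 0, 0, 0)ᵀ

Let N = A − (6)·I. We want v_3 with N^3 v_3 = 0 but N^2 v_3 ≠ 0; then v_{j-1} := N · v_j for j = 3, …, 2.

Pick v_3 = (1, 0, 0, 0)ᵀ.
Then v_2 = N · v_3 = (-4, 2, -8, 2)ᵀ.
Then v_1 = N · v_2 = (2, 0, 4, 0)ᵀ.

Sanity check: (A − (6)·I) v_1 = (0, 0, 0, 0)ᵀ = 0. ✓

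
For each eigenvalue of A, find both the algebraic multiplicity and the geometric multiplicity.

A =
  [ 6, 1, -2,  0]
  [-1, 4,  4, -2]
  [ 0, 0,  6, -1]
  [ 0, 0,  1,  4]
λ = 5: alg = 4, geom = 2

Step 1 — factor the characteristic polynomial to read off the algebraic multiplicities:
  χ_A(x) = (x - 5)^4

Step 2 — compute geometric multiplicities via the rank-nullity identity g(λ) = n − rank(A − λI):
  rank(A − (5)·I) = 2, so dim ker(A − (5)·I) = n − 2 = 2

Summary:
  λ = 5: algebraic multiplicity = 4, geometric multiplicity = 2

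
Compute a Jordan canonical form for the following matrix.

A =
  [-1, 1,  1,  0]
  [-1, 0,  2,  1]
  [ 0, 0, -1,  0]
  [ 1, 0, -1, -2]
J_3(-1) ⊕ J_1(-1)

The characteristic polynomial is
  det(x·I − A) = x^4 + 4*x^3 + 6*x^2 + 4*x + 1 = (x + 1)^4

Eigenvalues and multiplicities (the geometric multiplicity of λ is n − rank(A − λI), which equals the number of Jordan blocks for λ):
  λ = -1: algebraic multiplicity = 4, geometric multiplicity = 2

Determining the block sizes for each eigenvalue:
  λ = -1: with am = 4 and gm = 2, the partition is not yet determined (e.g. several partitions of 4 into 2 parts exist). Let N = A − (-1)·I. Computing rank(N^1) = 2, rank(N^2) = 1, rank(N^3) = 0; the number of blocks of size ≥ j is rank(N^{j−1}) − rank(N^j), giving [2, 1, 1]. So we have 1 block(s) of size 3, 1 block(s) of size 1 → block sizes [3, 1]

Assembling the blocks gives a Jordan form
J =
  [-1,  1,  0,  0]
  [ 0, -1,  1,  0]
  [ 0,  0, -1,  0]
  [ 0,  0,  0, -1]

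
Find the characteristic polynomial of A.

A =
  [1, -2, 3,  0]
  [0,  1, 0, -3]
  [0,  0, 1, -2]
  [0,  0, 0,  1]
x^4 - 4*x^3 + 6*x^2 - 4*x + 1

Expanding det(x·I − A) (e.g. by cofactor expansion or by noting that A is similar to its Jordan form J, which has the same characteristic polynomial as A) gives
  χ_A(x) = x^4 - 4*x^3 + 6*x^2 - 4*x + 1
which factors as (x - 1)^4. The eigenvalues (with algebraic multiplicities) are λ = 1 with multiplicity 4.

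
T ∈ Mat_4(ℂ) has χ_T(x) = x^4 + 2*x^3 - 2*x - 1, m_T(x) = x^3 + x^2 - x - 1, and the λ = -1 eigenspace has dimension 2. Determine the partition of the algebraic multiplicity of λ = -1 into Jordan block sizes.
Block sizes for λ = -1: [2, 1]

Step 1 — from the characteristic polynomial, algebraic multiplicity of λ = -1 is 3. From dim ker(T − (-1)·I) = 2, there are exactly 2 Jordan blocks for λ = -1.
Step 2 — from the minimal polynomial, the factor (x + 1)^2 tells us the largest block for λ = -1 has size 2.
Step 3 — with total size 3, 2 blocks, and largest block 2, the block sizes (in nonincreasing order) are [2, 1].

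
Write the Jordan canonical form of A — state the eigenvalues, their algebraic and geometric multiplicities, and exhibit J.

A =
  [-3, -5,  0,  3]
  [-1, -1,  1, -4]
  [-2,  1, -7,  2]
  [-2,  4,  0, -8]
J_3(-5) ⊕ J_1(-4)

The characteristic polynomial is
  det(x·I − A) = x^4 + 19*x^3 + 135*x^2 + 425*x + 500 = (x + 4)*(x + 5)^3

Eigenvalues and multiplicities (the geometric multiplicity of λ is n − rank(A − λI), which equals the number of Jordan blocks for λ):
  λ = -5: algebraic multiplicity = 3, geometric multiplicity = 1
  λ = -4: algebraic multiplicity = 1, geometric multiplicity = 1

Determining the block sizes for each eigenvalue:
  λ = -5: one block (gm = 1), so the single block has size am = 3 → block sizes [3]
  λ = -4: one block (gm = 1), so the single block has size am = 1 → block sizes [1]

Assembling the blocks gives a Jordan form
J =
  [-5,  1,  0,  0]
  [ 0, -5,  1,  0]
  [ 0,  0, -5,  0]
  [ 0,  0,  0, -4]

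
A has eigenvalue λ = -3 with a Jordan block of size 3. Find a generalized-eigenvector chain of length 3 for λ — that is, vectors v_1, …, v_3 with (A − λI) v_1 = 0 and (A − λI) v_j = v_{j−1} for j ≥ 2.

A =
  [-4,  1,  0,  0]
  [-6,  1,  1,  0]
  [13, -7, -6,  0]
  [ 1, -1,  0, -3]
A Jordan chain for λ = -3 of length 3:
v_1 = (-5, -5, -10, 5)ᵀ
v_2 = (-1, -6, 13, 1)ᵀ
v_3 = (1, 0, 0, 0)ᵀ

Let N = A − (-3)·I. We want v_3 with N^3 v_3 = 0 but N^2 v_3 ≠ 0; then v_{j-1} := N · v_j for j = 3, …, 2.

Pick v_3 = (1, 0, 0, 0)ᵀ.
Then v_2 = N · v_3 = (-1, -6, 13, 1)ᵀ.
Then v_1 = N · v_2 = (-5, -5, -10, 5)ᵀ.

Sanity check: (A − (-3)·I) v_1 = (0, 0, 0, 0)ᵀ = 0. ✓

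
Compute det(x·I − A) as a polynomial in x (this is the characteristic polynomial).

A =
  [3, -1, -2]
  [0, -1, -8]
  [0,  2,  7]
x^3 - 9*x^2 + 27*x - 27

Expanding det(x·I − A) (e.g. by cofactor expansion or by noting that A is similar to its Jordan form J, which has the same characteristic polynomial as A) gives
  χ_A(x) = x^3 - 9*x^2 + 27*x - 27
which factors as (x - 3)^3. The eigenvalues (with algebraic multiplicities) are λ = 3 with multiplicity 3.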